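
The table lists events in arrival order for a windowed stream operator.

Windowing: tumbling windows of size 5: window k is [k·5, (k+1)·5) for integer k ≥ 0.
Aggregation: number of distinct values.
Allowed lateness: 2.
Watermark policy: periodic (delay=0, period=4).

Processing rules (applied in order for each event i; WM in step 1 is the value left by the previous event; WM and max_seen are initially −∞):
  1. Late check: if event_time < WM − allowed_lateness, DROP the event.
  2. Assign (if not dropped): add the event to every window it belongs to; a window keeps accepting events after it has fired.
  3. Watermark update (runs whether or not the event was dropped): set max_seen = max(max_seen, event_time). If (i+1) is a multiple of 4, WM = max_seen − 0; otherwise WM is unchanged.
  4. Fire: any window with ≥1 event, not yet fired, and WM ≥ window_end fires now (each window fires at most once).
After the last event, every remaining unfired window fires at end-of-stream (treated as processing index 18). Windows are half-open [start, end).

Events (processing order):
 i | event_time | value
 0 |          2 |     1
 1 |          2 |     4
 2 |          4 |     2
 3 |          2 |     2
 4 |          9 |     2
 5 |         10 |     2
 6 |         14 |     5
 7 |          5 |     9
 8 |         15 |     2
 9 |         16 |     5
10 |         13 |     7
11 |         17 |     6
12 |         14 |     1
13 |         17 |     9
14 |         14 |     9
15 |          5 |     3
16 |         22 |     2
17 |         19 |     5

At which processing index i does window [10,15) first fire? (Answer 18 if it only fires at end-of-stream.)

11

i=0 t=2 v=1: → [0,5); WM=−∞
i=1 t=2 v=4: → [0,5); WM=−∞
i=2 t=4 v=2: → [0,5); WM=−∞
i=3 t=2 v=2: → [0,5); WM=4
i=4 t=9 v=2: → [5,10); WM=4
i=5 t=10 v=2: → [10,15); WM=4
i=6 t=14 v=5: → [10,15); WM=4
i=7 t=5 v=9: → [5,10); WM=14; [0,5) fires=3 [5,10) fires=2
i=8 t=15 v=2: → [15,20); WM=14
i=9 t=16 v=5: → [15,20); WM=14
i=10 t=13 v=7: → [10,15); WM=14
i=11 t=17 v=6: → [15,20); WM=17; [10,15) fires=3
i=12 t=14 v=1: DROP (t<17-2); WM=17
i=13 t=17 v=9: → [15,20); WM=17
i=14 t=14 v=9: DROP (t<17-2); WM=17
i=15 t=5 v=3: DROP (t<17-2); WM=17
i=16 t=22 v=2: → [20,25); WM=17
i=17 t=19 v=5: → [15,20); WM=17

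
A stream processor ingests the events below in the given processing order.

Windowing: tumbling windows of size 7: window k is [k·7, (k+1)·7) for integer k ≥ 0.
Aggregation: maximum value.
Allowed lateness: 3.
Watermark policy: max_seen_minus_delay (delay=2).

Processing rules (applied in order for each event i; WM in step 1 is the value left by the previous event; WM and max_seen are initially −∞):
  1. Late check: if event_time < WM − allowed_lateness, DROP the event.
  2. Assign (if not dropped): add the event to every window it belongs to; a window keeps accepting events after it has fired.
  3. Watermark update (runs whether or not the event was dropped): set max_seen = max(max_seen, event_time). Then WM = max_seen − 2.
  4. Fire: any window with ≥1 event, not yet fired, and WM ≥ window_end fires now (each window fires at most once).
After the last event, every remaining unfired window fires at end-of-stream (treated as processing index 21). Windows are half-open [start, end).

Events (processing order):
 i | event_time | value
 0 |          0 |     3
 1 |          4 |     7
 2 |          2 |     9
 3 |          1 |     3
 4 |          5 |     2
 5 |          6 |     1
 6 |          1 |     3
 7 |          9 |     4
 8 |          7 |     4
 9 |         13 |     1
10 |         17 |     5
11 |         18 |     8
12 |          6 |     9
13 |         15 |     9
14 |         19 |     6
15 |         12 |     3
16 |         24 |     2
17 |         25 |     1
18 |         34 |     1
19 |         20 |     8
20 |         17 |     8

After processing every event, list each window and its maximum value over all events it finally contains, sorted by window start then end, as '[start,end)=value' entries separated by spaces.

i=0 t=0 v=3: → [0,7); WM=-2
i=1 t=4 v=7: → [0,7); WM=2
i=2 t=2 v=9: → [0,7); WM=2
i=3 t=1 v=3: → [0,7); WM=2
i=4 t=5 v=2: → [0,7); WM=3
i=5 t=6 v=1: → [0,7); WM=4
i=6 t=1 v=3: → [0,7); WM=4
i=7 t=9 v=4: → [7,14); WM=7; [0,7) fires=9
i=8 t=7 v=4: → [7,14); WM=7
i=9 t=13 v=1: → [7,14); WM=11
i=10 t=17 v=5: → [14,21); WM=15; [7,14) fires=4
i=11 t=18 v=8: → [14,21); WM=16
i=12 t=6 v=9: DROP (t<16-3); WM=16
i=13 t=15 v=9: → [14,21); WM=16
i=14 t=19 v=6: → [14,21); WM=17
i=15 t=12 v=3: DROP (t<17-3); WM=17
i=16 t=24 v=2: → [21,28); WM=22; [14,21) fires=9
i=17 t=25 v=1: → [21,28); WM=23
i=18 t=34 v=1: → [28,35); WM=32; [21,28) fires=2
i=19 t=20 v=8: DROP (t<32-3); WM=32
i=20 t=17 v=8: DROP (t<32-3); WM=32

[0,7)=9 [7,14)=4 [14,21)=9 [21,28)=2 [28,35)=1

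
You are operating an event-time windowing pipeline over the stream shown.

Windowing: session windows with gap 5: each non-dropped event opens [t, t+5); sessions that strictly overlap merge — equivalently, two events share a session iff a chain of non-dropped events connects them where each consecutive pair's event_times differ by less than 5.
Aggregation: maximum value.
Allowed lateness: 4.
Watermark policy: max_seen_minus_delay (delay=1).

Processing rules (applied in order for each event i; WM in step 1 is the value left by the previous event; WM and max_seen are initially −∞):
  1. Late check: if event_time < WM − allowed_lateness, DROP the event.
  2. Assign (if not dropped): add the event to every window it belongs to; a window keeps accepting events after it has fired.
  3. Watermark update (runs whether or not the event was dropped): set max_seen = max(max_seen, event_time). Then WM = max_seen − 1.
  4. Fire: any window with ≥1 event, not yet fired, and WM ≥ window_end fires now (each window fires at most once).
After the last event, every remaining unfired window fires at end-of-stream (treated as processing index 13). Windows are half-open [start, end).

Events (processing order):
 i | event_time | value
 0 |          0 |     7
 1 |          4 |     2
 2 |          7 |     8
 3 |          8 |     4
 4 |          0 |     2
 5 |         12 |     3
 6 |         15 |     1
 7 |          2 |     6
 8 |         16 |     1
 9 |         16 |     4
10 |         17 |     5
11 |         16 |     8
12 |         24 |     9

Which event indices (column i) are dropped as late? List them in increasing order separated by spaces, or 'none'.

i=0 t=0 v=7: → [0,5); WM=-1
i=1 t=4 v=2: → [0,9); WM=3
i=2 t=7 v=8: → [0,12); WM=6
i=3 t=8 v=4: → [0,13); WM=7
i=4 t=0 v=2: DROP (t<7-4); WM=7
i=5 t=12 v=3: → [0,17); WM=11
i=6 t=15 v=1: → [0,20); WM=14
i=7 t=2 v=6: DROP (t<14-4); WM=14
i=8 t=16 v=1: → [0,21); WM=15
i=9 t=16 v=4: → [0,21); WM=15
i=10 t=17 v=5: → [0,22); WM=16
i=11 t=16 v=8: → [0,22); WM=16
i=12 t=24 v=9: → [24,29); WM=23

4 7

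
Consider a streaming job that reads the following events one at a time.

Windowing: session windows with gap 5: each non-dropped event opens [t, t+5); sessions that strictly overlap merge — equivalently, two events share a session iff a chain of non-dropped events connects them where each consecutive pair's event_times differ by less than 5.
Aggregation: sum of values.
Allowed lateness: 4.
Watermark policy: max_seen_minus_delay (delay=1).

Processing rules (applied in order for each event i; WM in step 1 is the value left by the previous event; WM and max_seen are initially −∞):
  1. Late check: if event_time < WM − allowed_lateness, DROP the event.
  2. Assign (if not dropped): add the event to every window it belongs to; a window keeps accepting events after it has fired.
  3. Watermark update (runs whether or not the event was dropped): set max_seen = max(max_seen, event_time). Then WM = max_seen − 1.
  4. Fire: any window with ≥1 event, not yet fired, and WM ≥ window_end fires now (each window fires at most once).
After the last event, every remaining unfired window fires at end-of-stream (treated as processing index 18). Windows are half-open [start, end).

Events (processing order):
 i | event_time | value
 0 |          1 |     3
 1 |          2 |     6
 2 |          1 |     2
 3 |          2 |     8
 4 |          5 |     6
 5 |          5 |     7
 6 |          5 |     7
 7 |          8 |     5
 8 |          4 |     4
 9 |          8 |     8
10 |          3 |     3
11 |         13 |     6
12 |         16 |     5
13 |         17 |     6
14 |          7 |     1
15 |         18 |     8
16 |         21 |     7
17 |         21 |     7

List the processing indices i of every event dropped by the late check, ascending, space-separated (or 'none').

i=0 t=1 v=3: → [1,6); WM=0
i=1 t=2 v=6: → [1,7); WM=1
i=2 t=1 v=2: → [1,7); WM=1
i=3 t=2 v=8: → [1,7); WM=1
i=4 t=5 v=6: → [1,10); WM=4
i=5 t=5 v=7: → [1,10); WM=4
i=6 t=5 v=7: → [1,10); WM=4
i=7 t=8 v=5: → [1,13); WM=7
i=8 t=4 v=4: → [1,13); WM=7
i=9 t=8 v=8: → [1,13); WM=7
i=10 t=3 v=3: → [1,13); WM=7
i=11 t=13 v=6: → [13,18); WM=12
i=12 t=16 v=5: → [13,21); WM=15
i=13 t=17 v=6: → [13,22); WM=16
i=14 t=7 v=1: DROP (t<16-4); WM=16
i=15 t=18 v=8: → [13,23); WM=17
i=16 t=21 v=7: → [13,26); WM=20
i=17 t=21 v=7: → [13,26); WM=20

14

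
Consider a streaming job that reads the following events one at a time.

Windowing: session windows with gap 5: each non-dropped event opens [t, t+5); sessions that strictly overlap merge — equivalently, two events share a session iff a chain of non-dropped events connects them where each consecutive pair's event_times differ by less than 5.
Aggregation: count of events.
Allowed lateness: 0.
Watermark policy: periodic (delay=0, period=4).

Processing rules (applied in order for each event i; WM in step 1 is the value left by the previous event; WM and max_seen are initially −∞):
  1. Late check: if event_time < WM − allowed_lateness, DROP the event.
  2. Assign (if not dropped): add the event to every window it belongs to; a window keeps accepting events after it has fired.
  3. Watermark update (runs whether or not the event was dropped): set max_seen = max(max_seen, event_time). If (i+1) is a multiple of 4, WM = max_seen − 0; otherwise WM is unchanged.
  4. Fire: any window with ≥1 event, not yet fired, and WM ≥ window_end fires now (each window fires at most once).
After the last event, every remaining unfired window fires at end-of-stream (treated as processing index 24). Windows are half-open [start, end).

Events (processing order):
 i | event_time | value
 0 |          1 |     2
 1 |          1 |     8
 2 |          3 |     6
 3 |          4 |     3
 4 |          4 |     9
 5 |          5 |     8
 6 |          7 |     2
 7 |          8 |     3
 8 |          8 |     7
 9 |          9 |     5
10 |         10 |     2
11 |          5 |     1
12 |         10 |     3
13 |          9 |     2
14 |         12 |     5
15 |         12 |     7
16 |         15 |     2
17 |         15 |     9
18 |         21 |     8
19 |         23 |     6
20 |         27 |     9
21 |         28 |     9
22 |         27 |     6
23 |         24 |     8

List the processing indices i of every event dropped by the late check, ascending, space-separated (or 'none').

11 13

i=0 t=1 v=2: → [1,6); WM=−∞
i=1 t=1 v=8: → [1,6); WM=−∞
i=2 t=3 v=6: → [1,8); WM=−∞
i=3 t=4 v=3: → [1,9); WM=4
i=4 t=4 v=9: → [1,9); WM=4
i=5 t=5 v=8: → [1,10); WM=4
i=6 t=7 v=2: → [1,12); WM=4
i=7 t=8 v=3: → [1,13); WM=8
i=8 t=8 v=7: → [1,13); WM=8
i=9 t=9 v=5: → [1,14); WM=8
i=10 t=10 v=2: → [1,15); WM=8
i=11 t=5 v=1: DROP (t<8-0); WM=10
i=12 t=10 v=3: → [1,15); WM=10
i=13 t=9 v=2: DROP (t<10-0); WM=10
i=14 t=12 v=5: → [1,17); WM=10
i=15 t=12 v=7: → [1,17); WM=12
i=16 t=15 v=2: → [1,20); WM=12
i=17 t=15 v=9: → [1,20); WM=12
i=18 t=21 v=8: → [21,26); WM=12
i=19 t=23 v=6: → [21,28); WM=23
i=20 t=27 v=9: → [21,32); WM=23
i=21 t=28 v=9: → [21,33); WM=23
i=22 t=27 v=6: → [21,33); WM=23
i=23 t=24 v=8: → [21,33); WM=28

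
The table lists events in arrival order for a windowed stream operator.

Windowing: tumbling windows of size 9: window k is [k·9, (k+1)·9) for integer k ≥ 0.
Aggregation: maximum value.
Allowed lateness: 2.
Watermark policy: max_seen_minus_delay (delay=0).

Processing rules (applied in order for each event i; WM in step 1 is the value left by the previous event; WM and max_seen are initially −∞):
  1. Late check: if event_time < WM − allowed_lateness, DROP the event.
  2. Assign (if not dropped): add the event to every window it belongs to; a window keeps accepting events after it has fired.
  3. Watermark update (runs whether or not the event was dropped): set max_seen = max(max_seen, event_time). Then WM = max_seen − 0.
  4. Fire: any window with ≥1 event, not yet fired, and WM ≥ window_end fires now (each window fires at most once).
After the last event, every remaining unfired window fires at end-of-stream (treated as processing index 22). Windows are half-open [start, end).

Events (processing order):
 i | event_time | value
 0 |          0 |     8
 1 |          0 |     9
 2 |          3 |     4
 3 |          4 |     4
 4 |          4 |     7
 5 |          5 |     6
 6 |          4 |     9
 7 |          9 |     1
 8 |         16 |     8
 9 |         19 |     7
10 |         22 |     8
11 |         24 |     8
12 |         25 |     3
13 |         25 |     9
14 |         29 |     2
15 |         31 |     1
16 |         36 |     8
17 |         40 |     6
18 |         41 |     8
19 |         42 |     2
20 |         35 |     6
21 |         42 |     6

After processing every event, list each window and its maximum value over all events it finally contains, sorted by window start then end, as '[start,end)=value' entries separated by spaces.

i=0 t=0 v=8: → [0,9); WM=0
i=1 t=0 v=9: → [0,9); WM=0
i=2 t=3 v=4: → [0,9); WM=3
i=3 t=4 v=4: → [0,9); WM=4
i=4 t=4 v=7: → [0,9); WM=4
i=5 t=5 v=6: → [0,9); WM=5
i=6 t=4 v=9: → [0,9); WM=5
i=7 t=9 v=1: → [9,18); WM=9; [0,9) fires=9
i=8 t=16 v=8: → [9,18); WM=16
i=9 t=19 v=7: → [18,27); WM=19; [9,18) fires=8
i=10 t=22 v=8: → [18,27); WM=22
i=11 t=24 v=8: → [18,27); WM=24
i=12 t=25 v=3: → [18,27); WM=25
i=13 t=25 v=9: → [18,27); WM=25
i=14 t=29 v=2: → [27,36); WM=29; [18,27) fires=9
i=15 t=31 v=1: → [27,36); WM=31
i=16 t=36 v=8: → [36,45); WM=36; [27,36) fires=2
i=17 t=40 v=6: → [36,45); WM=40
i=18 t=41 v=8: → [36,45); WM=41
i=19 t=42 v=2: → [36,45); WM=42
i=20 t=35 v=6: DROP (t<42-2); WM=42
i=21 t=42 v=6: → [36,45); WM=42

[0,9)=9 [9,18)=8 [18,27)=9 [27,36)=2 [36,45)=8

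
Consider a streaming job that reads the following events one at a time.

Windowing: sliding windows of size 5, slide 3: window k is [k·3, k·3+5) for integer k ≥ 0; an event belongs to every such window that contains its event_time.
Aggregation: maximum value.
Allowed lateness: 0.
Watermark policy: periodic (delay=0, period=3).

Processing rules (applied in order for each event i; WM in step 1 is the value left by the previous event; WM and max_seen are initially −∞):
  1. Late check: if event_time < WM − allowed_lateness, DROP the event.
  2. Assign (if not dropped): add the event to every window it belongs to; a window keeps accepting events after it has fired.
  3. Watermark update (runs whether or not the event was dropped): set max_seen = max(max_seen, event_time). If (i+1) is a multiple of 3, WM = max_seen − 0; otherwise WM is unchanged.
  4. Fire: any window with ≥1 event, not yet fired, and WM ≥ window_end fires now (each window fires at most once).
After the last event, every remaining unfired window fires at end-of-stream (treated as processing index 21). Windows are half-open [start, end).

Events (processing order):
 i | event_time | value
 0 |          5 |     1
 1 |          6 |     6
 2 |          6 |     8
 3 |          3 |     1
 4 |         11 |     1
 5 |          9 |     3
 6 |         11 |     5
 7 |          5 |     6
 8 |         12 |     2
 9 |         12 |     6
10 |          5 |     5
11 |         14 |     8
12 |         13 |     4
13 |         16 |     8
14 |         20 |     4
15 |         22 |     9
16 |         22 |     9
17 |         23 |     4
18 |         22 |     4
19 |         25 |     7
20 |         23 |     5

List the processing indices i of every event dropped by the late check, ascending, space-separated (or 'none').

3 7 10 12 18

i=0 t=5 v=1: → [3,8); WM=−∞
i=1 t=6 v=6: → [6,11),[3,8); WM=−∞
i=2 t=6 v=8: → [6,11),[3,8); WM=6
i=3 t=3 v=1: DROP (t<6-0); WM=6
i=4 t=11 v=1: → [9,14); WM=6
i=5 t=9 v=3: → [9,14),[6,11); WM=11; [3,8) fires=8 [6,11) fires=8
i=6 t=11 v=5: → [9,14); WM=11
i=7 t=5 v=6: DROP (t<11-0); WM=11
i=8 t=12 v=2: → [12,17),[9,14); WM=12
i=9 t=12 v=6: → [12,17),[9,14); WM=12
i=10 t=5 v=5: DROP (t<12-0); WM=12
i=11 t=14 v=8: → [12,17); WM=14; [9,14) fires=6
i=12 t=13 v=4: DROP (t<14-0); WM=14
i=13 t=16 v=8: → [15,20),[12,17); WM=14
i=14 t=20 v=4: → [18,23); WM=20; [12,17) fires=8 [15,20) fires=8
i=15 t=22 v=9: → [21,26),[18,23); WM=20
i=16 t=22 v=9: → [21,26),[18,23); WM=20
i=17 t=23 v=4: → [21,26); WM=23; [18,23) fires=9
i=18 t=22 v=4: DROP (t<23-0); WM=23
i=19 t=25 v=7: → [24,29),[21,26); WM=23
i=20 t=23 v=5: → [21,26); WM=25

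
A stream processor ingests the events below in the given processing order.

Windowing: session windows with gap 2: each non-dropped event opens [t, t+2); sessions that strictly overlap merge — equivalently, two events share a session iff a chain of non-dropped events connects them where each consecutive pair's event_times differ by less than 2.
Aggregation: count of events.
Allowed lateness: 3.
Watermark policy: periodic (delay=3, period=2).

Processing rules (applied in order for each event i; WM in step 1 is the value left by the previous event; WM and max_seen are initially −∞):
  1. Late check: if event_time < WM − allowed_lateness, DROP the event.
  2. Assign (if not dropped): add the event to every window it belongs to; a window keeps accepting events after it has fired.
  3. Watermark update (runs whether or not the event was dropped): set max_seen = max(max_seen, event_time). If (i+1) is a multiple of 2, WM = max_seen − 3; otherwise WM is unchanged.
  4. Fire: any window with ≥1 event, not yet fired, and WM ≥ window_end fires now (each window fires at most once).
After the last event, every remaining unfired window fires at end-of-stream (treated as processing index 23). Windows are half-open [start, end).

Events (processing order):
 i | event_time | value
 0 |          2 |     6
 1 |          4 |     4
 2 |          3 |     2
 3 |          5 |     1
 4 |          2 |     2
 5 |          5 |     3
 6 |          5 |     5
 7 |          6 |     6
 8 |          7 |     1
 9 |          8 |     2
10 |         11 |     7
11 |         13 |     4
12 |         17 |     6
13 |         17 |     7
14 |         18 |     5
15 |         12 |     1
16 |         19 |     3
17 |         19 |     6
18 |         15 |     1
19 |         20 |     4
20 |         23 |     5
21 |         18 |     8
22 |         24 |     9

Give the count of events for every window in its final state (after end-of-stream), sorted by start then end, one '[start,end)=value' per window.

[2,10)=10 [11,15)=3 [15,17)=1 [17,22)=7 [23,26)=2

i=0 t=2 v=6: → [2,4); WM=−∞
i=1 t=4 v=4: → [4,6); WM=1
i=2 t=3 v=2: → [2,6); WM=1
i=3 t=5 v=1: → [2,7); WM=2
i=4 t=2 v=2: → [2,7); WM=2
i=5 t=5 v=3: → [2,7); WM=2
i=6 t=5 v=5: → [2,7); WM=2
i=7 t=6 v=6: → [2,8); WM=3
i=8 t=7 v=1: → [2,9); WM=3
i=9 t=8 v=2: → [2,10); WM=5
i=10 t=11 v=7: → [11,13); WM=5
i=11 t=13 v=4: → [13,15); WM=10
i=12 t=17 v=6: → [17,19); WM=10
i=13 t=17 v=7: → [17,19); WM=14
i=14 t=18 v=5: → [17,20); WM=14
i=15 t=12 v=1: → [11,15); WM=15
i=16 t=19 v=3: → [17,21); WM=15
i=17 t=19 v=6: → [17,21); WM=16
i=18 t=15 v=1: → [15,17); WM=16
i=19 t=20 v=4: → [17,22); WM=17
i=20 t=23 v=5: → [23,25); WM=17
i=21 t=18 v=8: → [17,22); WM=20
i=22 t=24 v=9: → [23,26); WM=20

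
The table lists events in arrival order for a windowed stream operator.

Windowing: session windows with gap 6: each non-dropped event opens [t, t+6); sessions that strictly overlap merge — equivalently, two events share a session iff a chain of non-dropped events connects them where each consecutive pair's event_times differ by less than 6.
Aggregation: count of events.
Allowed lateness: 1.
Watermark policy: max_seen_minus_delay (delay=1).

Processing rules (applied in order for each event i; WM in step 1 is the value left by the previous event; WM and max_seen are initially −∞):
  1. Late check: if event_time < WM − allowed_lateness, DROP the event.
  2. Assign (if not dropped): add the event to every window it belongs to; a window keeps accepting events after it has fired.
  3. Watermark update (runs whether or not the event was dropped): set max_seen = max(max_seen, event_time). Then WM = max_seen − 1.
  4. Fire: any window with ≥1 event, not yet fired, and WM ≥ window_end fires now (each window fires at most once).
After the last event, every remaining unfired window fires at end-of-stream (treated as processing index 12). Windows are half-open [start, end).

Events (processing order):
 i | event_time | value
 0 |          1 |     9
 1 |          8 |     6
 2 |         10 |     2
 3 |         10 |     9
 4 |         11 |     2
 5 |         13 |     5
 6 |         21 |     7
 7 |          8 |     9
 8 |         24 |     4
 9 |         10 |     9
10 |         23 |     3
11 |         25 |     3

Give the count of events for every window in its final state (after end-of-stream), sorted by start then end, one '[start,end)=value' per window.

[1,7)=1 [8,19)=5 [21,31)=4

i=0 t=1 v=9: → [1,7); WM=0
i=1 t=8 v=6: → [8,14); WM=7
i=2 t=10 v=2: → [8,16); WM=9
i=3 t=10 v=9: → [8,16); WM=9
i=4 t=11 v=2: → [8,17); WM=10
i=5 t=13 v=5: → [8,19); WM=12
i=6 t=21 v=7: → [21,27); WM=20
i=7 t=8 v=9: DROP (t<20-1); WM=20
i=8 t=24 v=4: → [21,30); WM=23
i=9 t=10 v=9: DROP (t<23-1); WM=23
i=10 t=23 v=3: → [21,30); WM=23
i=11 t=25 v=3: → [21,31); WM=24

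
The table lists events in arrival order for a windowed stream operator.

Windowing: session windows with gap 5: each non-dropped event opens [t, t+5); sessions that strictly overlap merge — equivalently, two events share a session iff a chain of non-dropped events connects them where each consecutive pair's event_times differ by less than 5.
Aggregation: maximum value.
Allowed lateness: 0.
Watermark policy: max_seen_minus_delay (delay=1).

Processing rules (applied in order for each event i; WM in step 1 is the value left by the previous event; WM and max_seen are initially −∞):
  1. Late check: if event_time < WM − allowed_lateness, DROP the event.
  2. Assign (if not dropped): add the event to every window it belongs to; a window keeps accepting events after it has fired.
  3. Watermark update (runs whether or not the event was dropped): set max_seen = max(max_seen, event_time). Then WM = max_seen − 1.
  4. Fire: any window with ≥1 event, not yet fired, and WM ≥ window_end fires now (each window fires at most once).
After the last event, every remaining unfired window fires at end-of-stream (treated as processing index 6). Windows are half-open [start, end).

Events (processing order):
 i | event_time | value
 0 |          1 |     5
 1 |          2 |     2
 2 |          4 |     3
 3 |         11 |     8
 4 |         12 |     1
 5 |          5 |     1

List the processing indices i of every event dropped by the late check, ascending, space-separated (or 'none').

i=0 t=1 v=5: → [1,6); WM=0
i=1 t=2 v=2: → [1,7); WM=1
i=2 t=4 v=3: → [1,9); WM=3
i=3 t=11 v=8: → [11,16); WM=10
i=4 t=12 v=1: → [11,17); WM=11
i=5 t=5 v=1: DROP (t<11-0); WM=11

5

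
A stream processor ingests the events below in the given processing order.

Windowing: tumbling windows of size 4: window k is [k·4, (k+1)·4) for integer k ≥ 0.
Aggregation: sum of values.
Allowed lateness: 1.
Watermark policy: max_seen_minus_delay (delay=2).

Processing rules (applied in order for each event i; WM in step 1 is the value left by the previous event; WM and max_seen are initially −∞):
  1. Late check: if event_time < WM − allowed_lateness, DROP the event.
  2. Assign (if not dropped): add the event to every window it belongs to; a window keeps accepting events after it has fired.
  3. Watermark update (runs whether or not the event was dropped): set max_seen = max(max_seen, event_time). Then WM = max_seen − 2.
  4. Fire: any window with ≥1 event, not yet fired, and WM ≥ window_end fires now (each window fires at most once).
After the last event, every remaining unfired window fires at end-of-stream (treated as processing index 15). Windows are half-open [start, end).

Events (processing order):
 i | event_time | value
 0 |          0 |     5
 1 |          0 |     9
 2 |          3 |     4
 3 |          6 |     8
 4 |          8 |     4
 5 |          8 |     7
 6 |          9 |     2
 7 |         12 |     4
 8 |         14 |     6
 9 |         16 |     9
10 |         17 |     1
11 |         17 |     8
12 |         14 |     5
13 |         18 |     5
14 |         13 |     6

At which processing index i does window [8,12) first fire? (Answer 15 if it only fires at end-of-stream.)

i=0 t=0 v=5: → [0,4); WM=-2
i=1 t=0 v=9: → [0,4); WM=-2
i=2 t=3 v=4: → [0,4); WM=1
i=3 t=6 v=8: → [4,8); WM=4; [0,4) fires=18
i=4 t=8 v=4: → [8,12); WM=6
i=5 t=8 v=7: → [8,12); WM=6
i=6 t=9 v=2: → [8,12); WM=7
i=7 t=12 v=4: → [12,16); WM=10; [4,8) fires=8
i=8 t=14 v=6: → [12,16); WM=12; [8,12) fires=13
i=9 t=16 v=9: → [16,20); WM=14
i=10 t=17 v=1: → [16,20); WM=15
i=11 t=17 v=8: → [16,20); WM=15
i=12 t=14 v=5: → [12,16); WM=15
i=13 t=18 v=5: → [16,20); WM=16; [12,16) fires=15
i=14 t=13 v=6: DROP (t<16-1); WM=16

8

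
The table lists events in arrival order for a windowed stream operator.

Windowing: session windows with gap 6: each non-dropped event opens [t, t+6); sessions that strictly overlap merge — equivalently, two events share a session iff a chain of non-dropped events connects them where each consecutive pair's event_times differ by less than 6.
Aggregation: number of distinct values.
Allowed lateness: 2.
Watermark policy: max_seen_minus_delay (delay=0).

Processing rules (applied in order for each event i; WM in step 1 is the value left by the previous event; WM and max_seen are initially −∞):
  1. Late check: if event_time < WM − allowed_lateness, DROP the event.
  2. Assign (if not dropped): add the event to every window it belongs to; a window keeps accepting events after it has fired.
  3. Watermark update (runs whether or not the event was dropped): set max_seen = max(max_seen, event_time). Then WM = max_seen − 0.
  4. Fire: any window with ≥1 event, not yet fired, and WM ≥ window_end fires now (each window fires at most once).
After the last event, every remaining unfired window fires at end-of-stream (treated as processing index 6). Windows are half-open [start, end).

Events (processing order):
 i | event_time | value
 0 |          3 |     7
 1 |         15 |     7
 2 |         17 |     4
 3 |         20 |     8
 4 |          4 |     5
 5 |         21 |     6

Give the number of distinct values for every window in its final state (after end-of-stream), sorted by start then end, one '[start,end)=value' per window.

i=0 t=3 v=7: → [3,9); WM=3
i=1 t=15 v=7: → [15,21); WM=15
i=2 t=17 v=4: → [15,23); WM=17
i=3 t=20 v=8: → [15,26); WM=20
i=4 t=4 v=5: DROP (t<20-2); WM=20
i=5 t=21 v=6: → [15,27); WM=21

[3,9)=1 [15,27)=4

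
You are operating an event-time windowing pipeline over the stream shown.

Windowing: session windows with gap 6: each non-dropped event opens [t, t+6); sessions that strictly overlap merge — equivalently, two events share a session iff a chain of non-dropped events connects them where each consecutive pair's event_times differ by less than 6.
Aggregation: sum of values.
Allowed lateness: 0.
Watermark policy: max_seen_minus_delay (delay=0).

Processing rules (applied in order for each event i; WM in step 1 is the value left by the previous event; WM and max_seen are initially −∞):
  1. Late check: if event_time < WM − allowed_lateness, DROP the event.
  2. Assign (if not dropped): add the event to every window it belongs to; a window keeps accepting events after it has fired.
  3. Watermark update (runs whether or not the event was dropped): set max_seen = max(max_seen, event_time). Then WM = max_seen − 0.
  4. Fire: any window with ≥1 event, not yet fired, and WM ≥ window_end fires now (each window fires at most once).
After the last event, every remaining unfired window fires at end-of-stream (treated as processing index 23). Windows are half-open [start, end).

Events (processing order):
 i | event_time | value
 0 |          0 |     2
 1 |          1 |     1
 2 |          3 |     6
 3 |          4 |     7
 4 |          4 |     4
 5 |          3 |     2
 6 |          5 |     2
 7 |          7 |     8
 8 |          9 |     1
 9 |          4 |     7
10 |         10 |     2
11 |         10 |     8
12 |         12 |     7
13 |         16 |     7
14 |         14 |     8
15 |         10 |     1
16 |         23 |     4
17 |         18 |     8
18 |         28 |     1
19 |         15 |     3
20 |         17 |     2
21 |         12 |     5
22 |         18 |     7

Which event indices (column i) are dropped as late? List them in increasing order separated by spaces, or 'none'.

i=0 t=0 v=2: → [0,6); WM=0
i=1 t=1 v=1: → [0,7); WM=1
i=2 t=3 v=6: → [0,9); WM=3
i=3 t=4 v=7: → [0,10); WM=4
i=4 t=4 v=4: → [0,10); WM=4
i=5 t=3 v=2: DROP (t<4-0); WM=4
i=6 t=5 v=2: → [0,11); WM=5
i=7 t=7 v=8: → [0,13); WM=7
i=8 t=9 v=1: → [0,15); WM=9
i=9 t=4 v=7: DROP (t<9-0); WM=9
i=10 t=10 v=2: → [0,16); WM=10
i=11 t=10 v=8: → [0,16); WM=10
i=12 t=12 v=7: → [0,18); WM=12
i=13 t=16 v=7: → [0,22); WM=16
i=14 t=14 v=8: DROP (t<16-0); WM=16
i=15 t=10 v=1: DROP (t<16-0); WM=16
i=16 t=23 v=4: → [23,29); WM=23
i=17 t=18 v=8: DROP (t<23-0); WM=23
i=18 t=28 v=1: → [23,34); WM=28
i=19 t=15 v=3: DROP (t<28-0); WM=28
i=20 t=17 v=2: DROP (t<28-0); WM=28
i=21 t=12 v=5: DROP (t<28-0); WM=28
i=22 t=18 v=7: DROP (t<28-0); WM=28

5 9 14 15 17 19 20 21 22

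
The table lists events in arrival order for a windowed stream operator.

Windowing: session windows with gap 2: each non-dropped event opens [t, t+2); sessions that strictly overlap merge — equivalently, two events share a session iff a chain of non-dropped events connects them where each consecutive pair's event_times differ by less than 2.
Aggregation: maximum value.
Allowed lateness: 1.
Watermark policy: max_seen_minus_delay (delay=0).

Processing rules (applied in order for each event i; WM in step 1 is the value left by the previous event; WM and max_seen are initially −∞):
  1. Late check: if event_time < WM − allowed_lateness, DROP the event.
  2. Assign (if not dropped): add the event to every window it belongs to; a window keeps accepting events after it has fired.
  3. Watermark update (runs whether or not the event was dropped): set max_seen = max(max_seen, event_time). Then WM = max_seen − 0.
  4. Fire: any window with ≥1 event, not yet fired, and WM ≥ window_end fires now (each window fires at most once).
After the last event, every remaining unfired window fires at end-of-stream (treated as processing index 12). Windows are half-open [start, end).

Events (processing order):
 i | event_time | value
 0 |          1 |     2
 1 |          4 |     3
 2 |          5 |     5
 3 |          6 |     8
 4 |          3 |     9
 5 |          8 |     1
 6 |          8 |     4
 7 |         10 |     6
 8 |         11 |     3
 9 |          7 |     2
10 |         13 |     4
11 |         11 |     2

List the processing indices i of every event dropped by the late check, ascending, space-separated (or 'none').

4 9 11

i=0 t=1 v=2: → [1,3); WM=1
i=1 t=4 v=3: → [4,6); WM=4
i=2 t=5 v=5: → [4,7); WM=5
i=3 t=6 v=8: → [4,8); WM=6
i=4 t=3 v=9: DROP (t<6-1); WM=6
i=5 t=8 v=1: → [8,10); WM=8
i=6 t=8 v=4: → [8,10); WM=8
i=7 t=10 v=6: → [10,12); WM=10
i=8 t=11 v=3: → [10,13); WM=11
i=9 t=7 v=2: DROP (t<11-1); WM=11
i=10 t=13 v=4: → [13,15); WM=13
i=11 t=11 v=2: DROP (t<13-1); WM=13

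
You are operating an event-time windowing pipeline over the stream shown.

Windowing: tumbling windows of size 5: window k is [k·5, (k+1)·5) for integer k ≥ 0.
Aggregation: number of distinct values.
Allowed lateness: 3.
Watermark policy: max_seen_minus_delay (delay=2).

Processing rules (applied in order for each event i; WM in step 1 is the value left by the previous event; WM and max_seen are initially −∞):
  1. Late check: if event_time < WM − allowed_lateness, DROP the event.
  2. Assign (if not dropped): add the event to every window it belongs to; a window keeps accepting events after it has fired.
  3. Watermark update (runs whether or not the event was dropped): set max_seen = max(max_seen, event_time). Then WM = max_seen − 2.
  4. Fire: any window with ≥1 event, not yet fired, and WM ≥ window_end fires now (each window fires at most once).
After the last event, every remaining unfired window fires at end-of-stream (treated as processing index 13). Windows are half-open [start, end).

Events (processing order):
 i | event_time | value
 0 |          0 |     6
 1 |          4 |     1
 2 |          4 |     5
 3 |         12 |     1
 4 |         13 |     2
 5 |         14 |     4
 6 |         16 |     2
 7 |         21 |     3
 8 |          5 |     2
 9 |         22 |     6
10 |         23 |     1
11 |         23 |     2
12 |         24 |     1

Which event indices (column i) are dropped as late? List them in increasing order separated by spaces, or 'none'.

i=0 t=0 v=6: → [0,5); WM=-2
i=1 t=4 v=1: → [0,5); WM=2
i=2 t=4 v=5: → [0,5); WM=2
i=3 t=12 v=1: → [10,15); WM=10; [0,5) fires=3
i=4 t=13 v=2: → [10,15); WM=11
i=5 t=14 v=4: → [10,15); WM=12
i=6 t=16 v=2: → [15,20); WM=14
i=7 t=21 v=3: → [20,25); WM=19; [10,15) fires=3
i=8 t=5 v=2: DROP (t<19-3); WM=19
i=9 t=22 v=6: → [20,25); WM=20; [15,20) fires=1
i=10 t=23 v=1: → [20,25); WM=21
i=11 t=23 v=2: → [20,25); WM=21
i=12 t=24 v=1: → [20,25); WM=22

8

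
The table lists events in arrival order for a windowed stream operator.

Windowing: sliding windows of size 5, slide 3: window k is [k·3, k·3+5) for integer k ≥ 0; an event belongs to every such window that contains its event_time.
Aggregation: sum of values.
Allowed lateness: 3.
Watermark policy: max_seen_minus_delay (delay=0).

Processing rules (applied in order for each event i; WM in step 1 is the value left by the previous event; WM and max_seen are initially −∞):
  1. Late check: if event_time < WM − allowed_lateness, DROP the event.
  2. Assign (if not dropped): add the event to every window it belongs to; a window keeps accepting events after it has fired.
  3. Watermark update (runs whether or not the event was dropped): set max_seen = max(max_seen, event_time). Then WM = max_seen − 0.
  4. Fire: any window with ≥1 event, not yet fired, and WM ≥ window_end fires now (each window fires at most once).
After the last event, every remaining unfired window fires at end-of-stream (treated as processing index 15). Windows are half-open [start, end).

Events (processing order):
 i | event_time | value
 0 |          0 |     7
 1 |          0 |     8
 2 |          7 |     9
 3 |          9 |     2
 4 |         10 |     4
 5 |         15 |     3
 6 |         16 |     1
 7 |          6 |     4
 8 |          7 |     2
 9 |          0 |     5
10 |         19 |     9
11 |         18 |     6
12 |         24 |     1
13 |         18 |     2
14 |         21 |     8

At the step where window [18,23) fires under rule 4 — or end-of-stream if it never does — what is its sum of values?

i=0 t=0 v=7: → [0,5); WM=0
i=1 t=0 v=8: → [0,5); WM=0
i=2 t=7 v=9: → [6,11),[3,8); WM=7; [0,5) fires=15
i=3 t=9 v=2: → [9,14),[6,11); WM=9; [3,8) fires=9
i=4 t=10 v=4: → [9,14),[6,11); WM=10
i=5 t=15 v=3: → [15,20),[12,17); WM=15; [6,11) fires=15 [9,14) fires=6
i=6 t=16 v=1: → [15,20),[12,17); WM=16
i=7 t=6 v=4: DROP (t<16-3); WM=16
i=8 t=7 v=2: DROP (t<16-3); WM=16
i=9 t=0 v=5: DROP (t<16-3); WM=16
i=10 t=19 v=9: → [18,23),[15,20); WM=19; [12,17) fires=4
i=11 t=18 v=6: → [18,23),[15,20); WM=19
i=12 t=24 v=1: → [24,29),[21,26); WM=24; [15,20) fires=19 [18,23) fires=15
i=13 t=18 v=2: DROP (t<24-3); WM=24
i=14 t=21 v=8: → [21,26),[18,23); WM=24

15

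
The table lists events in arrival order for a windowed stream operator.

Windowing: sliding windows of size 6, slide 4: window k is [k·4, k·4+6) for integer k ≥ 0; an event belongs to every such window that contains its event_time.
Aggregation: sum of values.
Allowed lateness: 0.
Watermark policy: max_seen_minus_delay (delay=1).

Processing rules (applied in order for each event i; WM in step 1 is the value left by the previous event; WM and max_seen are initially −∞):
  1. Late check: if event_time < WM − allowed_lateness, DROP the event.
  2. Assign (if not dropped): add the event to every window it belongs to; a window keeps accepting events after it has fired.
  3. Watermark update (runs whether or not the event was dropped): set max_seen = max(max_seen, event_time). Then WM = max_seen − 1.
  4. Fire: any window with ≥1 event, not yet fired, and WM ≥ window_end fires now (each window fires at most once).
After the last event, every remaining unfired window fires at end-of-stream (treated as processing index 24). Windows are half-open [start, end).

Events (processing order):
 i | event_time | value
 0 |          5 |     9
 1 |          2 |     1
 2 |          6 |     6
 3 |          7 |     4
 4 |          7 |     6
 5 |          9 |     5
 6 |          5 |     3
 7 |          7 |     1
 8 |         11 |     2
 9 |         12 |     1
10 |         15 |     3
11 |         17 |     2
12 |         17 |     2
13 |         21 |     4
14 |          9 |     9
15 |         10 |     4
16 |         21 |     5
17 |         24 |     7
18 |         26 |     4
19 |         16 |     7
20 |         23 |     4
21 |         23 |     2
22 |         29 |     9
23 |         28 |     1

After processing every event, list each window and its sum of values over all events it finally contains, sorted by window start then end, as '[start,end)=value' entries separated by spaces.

i=0 t=5 v=9: → [4,10),[0,6); WM=4
i=1 t=2 v=1: DROP (t<4-0); WM=4
i=2 t=6 v=6: → [4,10); WM=5
i=3 t=7 v=4: → [4,10); WM=6; [0,6) fires=9
i=4 t=7 v=6: → [4,10); WM=6
i=5 t=9 v=5: → [8,14),[4,10); WM=8
i=6 t=5 v=3: DROP (t<8-0); WM=8
i=7 t=7 v=1: DROP (t<8-0); WM=8
i=8 t=11 v=2: → [8,14); WM=10; [4,10) fires=30
i=9 t=12 v=1: → [12,18),[8,14); WM=11
i=10 t=15 v=3: → [12,18); WM=14; [8,14) fires=8
i=11 t=17 v=2: → [16,22),[12,18); WM=16
i=12 t=17 v=2: → [16,22),[12,18); WM=16
i=13 t=21 v=4: → [20,26),[16,22); WM=20; [12,18) fires=8
i=14 t=9 v=9: DROP (t<20-0); WM=20
i=15 t=10 v=4: DROP (t<20-0); WM=20
i=16 t=21 v=5: → [20,26),[16,22); WM=20
i=17 t=24 v=7: → [24,30),[20,26); WM=23; [16,22) fires=13
i=18 t=26 v=4: → [24,30); WM=25
i=19 t=16 v=7: DROP (t<25-0); WM=25
i=20 t=23 v=4: DROP (t<25-0); WM=25
i=21 t=23 v=2: DROP (t<25-0); WM=25
i=22 t=29 v=9: → [28,34),[24,30); WM=28; [20,26) fires=16
i=23 t=28 v=1: → [28,34),[24,30); WM=28

[0,6)=9 [4,10)=30 [8,14)=8 [12,18)=8 [16,22)=13 [20,26)=16 [24,30)=21 [28,34)=10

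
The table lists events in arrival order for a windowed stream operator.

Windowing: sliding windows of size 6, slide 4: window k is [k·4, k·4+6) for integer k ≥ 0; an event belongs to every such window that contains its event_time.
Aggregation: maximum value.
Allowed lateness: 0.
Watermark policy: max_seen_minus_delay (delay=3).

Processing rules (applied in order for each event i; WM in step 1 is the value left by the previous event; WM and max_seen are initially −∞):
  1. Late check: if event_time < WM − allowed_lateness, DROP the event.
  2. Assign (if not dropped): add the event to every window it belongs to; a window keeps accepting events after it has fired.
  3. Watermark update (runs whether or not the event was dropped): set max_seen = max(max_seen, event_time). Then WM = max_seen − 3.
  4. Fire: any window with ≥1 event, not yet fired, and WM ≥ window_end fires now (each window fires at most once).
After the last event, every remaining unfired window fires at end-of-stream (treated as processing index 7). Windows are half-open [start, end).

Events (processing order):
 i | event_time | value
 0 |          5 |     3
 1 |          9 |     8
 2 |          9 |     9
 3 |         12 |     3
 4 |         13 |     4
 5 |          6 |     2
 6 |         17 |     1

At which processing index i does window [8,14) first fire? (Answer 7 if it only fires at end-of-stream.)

i=0 t=5 v=3: → [4,10),[0,6); WM=2
i=1 t=9 v=8: → [8,14),[4,10); WM=6; [0,6) fires=3
i=2 t=9 v=9: → [8,14),[4,10); WM=6
i=3 t=12 v=3: → [12,18),[8,14); WM=9
i=4 t=13 v=4: → [12,18),[8,14); WM=10; [4,10) fires=9
i=5 t=6 v=2: DROP (t<10-0); WM=10
i=6 t=17 v=1: → [16,22),[12,18); WM=14; [8,14) fires=9

6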